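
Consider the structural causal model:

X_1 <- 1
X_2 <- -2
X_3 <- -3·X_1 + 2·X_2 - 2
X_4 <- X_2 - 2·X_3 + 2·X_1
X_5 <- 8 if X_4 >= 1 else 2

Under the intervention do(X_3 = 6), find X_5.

do(X_3=6) replaces the equation X_3 <- -3·X_1 + 2·X_2 - 2 with the constant X_3 = 6.
X_4 = X_2 - 2·X_3 + 2·X_1  [with X_2=-2, X_3=6, X_1=1]  = -12
X_5 = 8 if X_4 >= 1 else 2  [with X_4=-12]  = 2

2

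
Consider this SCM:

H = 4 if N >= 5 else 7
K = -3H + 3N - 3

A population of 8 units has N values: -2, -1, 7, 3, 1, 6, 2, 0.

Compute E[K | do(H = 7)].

-18

do(H=7) breaks H's dependence on N. With H=7 fixed, K across the units is -30, -27, -3, -15, -21, -6, -18, -24, mean -18.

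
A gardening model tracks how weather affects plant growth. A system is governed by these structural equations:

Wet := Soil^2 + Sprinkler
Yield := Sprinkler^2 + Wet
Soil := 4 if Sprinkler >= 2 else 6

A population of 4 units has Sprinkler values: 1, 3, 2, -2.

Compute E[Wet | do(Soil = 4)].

17

do(Soil=4) breaks Soil's dependence on Sprinkler. With Soil=4 fixed, Wet across the units is 17, 19, 18, 14, mean 17.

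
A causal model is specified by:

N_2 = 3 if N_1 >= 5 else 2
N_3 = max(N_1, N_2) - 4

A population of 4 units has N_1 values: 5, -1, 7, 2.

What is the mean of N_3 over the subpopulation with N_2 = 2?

Conditioning on N_2=2 selects the 2 unit(s) with N_1 ∈ {-1, 2}. Their N_3 values: -2, -2. Mean = -2.

-2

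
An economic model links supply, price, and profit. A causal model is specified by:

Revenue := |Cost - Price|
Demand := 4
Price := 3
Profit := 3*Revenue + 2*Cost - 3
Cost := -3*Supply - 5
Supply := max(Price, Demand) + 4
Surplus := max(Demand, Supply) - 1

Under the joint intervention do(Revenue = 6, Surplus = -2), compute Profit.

-43

Under do(Revenue = 6, Surplus = -2), each intervened variable's structural equation is replaced by its fixed value.
Supply = max(Price, Demand) + 4  [with Price=3, Demand=4]  = 8
Cost = -3*Supply - 5  [with Supply=8]  = -29
Profit = 3*Revenue + 2*Cost - 3  [with Revenue=6, Cost=-29]  = -43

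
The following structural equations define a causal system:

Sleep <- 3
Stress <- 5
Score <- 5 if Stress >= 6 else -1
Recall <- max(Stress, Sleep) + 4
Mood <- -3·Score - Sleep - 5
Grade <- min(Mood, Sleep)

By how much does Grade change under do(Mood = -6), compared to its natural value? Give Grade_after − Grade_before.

-1

Under do(Mood=-6), the mechanism Mood <- -3·Score - Sleep - 5 is discarded; Mood is fixed at -6.
Grade = min(Mood, Sleep)  [with Mood=-6, Sleep=3]  = -6
Without intervention: Score = 5 if Stress >= 6 else -1  [with Stress=5]  = -1; Mood = -3·Score - Sleep - 5  [with Score=-1, Sleep=3]  = -5; Grade = min(Mood, Sleep)  [with Mood=-5, Sleep=3]  = -5.
Change = -6 − (-5) = -1.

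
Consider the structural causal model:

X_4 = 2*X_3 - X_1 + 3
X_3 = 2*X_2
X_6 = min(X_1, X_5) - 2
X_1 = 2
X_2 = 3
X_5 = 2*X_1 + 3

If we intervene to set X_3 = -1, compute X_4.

-1

The intervention breaks the incoming arrows to X_3: X_3 = 2*X_2 no longer applies, and X_3 = -1.
X_4 = 2*X_3 - X_1 + 3  [with X_3=-1, X_1=2]  = -1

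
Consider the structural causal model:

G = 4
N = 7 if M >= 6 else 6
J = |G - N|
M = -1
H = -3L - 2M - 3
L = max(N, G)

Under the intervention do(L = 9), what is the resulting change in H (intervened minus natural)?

The intervention breaks the incoming arrows to L: L = max(N, G) no longer applies, and L = 9.
H = -3L - 2M - 3  [with L=9, M=-1]  = -28
Without intervention: N = 7 if M >= 6 else 6  [with M=-1]  = 6; L = max(N, G)  [with N=6, G=4]  = 6; H = -3L - 2M - 3  [with L=6, M=-1]  = -19.
Change = -28 − (-19) = -9.

-9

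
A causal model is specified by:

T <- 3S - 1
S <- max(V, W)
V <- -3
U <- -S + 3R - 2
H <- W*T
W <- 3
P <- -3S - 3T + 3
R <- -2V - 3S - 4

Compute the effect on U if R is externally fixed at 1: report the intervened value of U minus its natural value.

Under do(R=1), the mechanism R <- -2V - 3S - 4 is discarded; R is fixed at 1.
S = max(V, W)  [with V=-3, W=3]  = 3
U = -S + 3R - 2  [with S=3, R=1]  = -2
Without intervention: S = max(V, W)  [with V=-3, W=3]  = 3; R = -2V - 3S - 4  [with V=-3, S=3]  = -7; U = -S + 3R - 2  [with S=3, R=-7]  = -26.
Change = -2 − (-26) = 24.

24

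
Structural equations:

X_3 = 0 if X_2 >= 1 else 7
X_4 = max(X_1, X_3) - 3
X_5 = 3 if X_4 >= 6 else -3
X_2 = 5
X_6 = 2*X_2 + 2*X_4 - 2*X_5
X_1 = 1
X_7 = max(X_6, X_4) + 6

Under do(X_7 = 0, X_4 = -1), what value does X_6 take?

14

Setting X_7 = 0, X_4 = -1 by intervention discards those variables' equations.
X_5 = 3 if X_4 >= 6 else -3  [with X_4=-1]  = -3
X_6 = 2*X_2 + 2*X_4 - 2*X_5  [with X_2=5, X_4=-1, X_5=-3]  = 14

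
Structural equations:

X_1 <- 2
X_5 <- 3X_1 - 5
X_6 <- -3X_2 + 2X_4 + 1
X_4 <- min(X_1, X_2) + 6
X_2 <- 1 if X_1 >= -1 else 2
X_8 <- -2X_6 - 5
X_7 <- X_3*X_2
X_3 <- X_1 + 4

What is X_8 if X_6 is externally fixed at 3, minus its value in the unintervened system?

18

Intervening sets X_6 = 3 and removes its equation (X_6 <- -3X_2 + 2X_4 + 1).
X_8 = -2X_6 - 5  [with X_6=3]  = -11
Without intervention: X_2 = 1 if X_1 >= -1 else 2  [with X_1=2]  = 1; X_4 = min(X_1, X_2) + 6  [with X_1=2, X_2=1]  = 7; X_6 = -3X_2 + 2X_4 + 1  [with X_2=1, X_4=7]  = 12; X_8 = -2X_6 - 5  [with X_6=12]  = -29.
Change = -11 − (-29) = 18.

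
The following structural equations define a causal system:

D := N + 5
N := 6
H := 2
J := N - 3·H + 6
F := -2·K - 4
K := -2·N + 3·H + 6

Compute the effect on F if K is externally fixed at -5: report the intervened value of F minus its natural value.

10

do(K=-5) replaces the equation K := -2·N + 3·H + 6 with the constant K = -5.
F = -2·K - 4  [with K=-5]  = 6
Without intervention: K = -2·N + 3·H + 6  [with N=6, H=2]  = 0; F = -2·K - 4  [with K=0]  = -4.
Change = 6 − (-4) = 10.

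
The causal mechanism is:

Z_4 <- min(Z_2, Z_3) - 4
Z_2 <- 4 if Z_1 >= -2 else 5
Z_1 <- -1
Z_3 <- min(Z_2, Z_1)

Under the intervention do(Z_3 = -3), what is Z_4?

The intervention breaks the incoming arrows to Z_3: Z_3 <- min(Z_2, Z_1) no longer applies, and Z_3 = -3.
Z_2 = 4 if Z_1 >= -2 else 5  [with Z_1=-1]  = 4
Z_4 = min(Z_2, Z_3) - 4  [with Z_2=4, Z_3=-3]  = -7

-7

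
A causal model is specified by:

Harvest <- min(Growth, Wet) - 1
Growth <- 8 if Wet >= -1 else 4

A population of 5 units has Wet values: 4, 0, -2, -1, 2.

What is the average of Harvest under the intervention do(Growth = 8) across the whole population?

do(Growth=8) breaks Growth's dependence on Wet. With Growth=8 fixed, Harvest across the units is 3, -1, -3, -2, 1, mean -0.4.

-0.4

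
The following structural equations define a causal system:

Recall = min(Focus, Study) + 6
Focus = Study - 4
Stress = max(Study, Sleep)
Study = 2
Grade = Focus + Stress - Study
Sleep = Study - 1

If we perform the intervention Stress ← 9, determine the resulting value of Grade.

The intervention breaks the incoming arrows to Stress: Stress = max(Study, Sleep) no longer applies, and Stress = 9.
Focus = Study - 4  [with Study=2]  = -2
Grade = Focus + Stress - Study  [with Focus=-2, Stress=9, Study=2]  = 5

5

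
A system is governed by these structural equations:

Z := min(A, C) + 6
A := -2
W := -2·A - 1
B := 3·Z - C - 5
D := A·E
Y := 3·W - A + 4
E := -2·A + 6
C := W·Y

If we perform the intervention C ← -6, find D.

-20

do(C=-6) replaces the equation C := W·Y with the constant C = -6.
No directed path runs from C to D, so D keeps its natural value.
E = -2·A + 6  [with A=-2]  = 10
D = A·E  [with A=-2, E=10]  = -20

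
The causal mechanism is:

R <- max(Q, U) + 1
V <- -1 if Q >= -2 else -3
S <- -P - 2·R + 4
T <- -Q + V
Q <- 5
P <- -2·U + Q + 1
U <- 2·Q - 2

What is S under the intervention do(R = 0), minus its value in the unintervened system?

Intervening sets R = 0 and removes its equation (R <- max(Q, U) + 1).
U = 2·Q - 2  [with Q=5]  = 8
P = -2·U + Q + 1  [with U=8, Q=5]  = -10
S = -P - 2·R + 4  [with P=-10, R=0]  = 14
Without intervention: U = 2·Q - 2  [with Q=5]  = 8; P = -2·U + Q + 1  [with U=8, Q=5]  = -10; R = max(Q, U) + 1  [with Q=5, U=8]  = 9; S = -P - 2·R + 4  [with P=-10, R=9]  = -4.
Change = 14 − (-4) = 18.

18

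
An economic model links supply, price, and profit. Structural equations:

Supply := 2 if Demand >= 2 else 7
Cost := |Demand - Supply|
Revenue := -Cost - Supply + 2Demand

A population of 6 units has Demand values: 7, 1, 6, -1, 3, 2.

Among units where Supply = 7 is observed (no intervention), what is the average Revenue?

Conditioning on Supply=7 selects the 2 unit(s) with Demand ∈ {1, -1}. Their Revenue values: -11, -17. Mean = -14.

-14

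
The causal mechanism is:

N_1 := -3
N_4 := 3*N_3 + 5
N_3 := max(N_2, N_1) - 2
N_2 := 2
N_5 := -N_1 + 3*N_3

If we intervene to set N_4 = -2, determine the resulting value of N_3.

0

Under do(N_4=-2), the mechanism N_4 := 3*N_3 + 5 is discarded; N_4 is fixed at -2.
Since N_3 is not a descendant of the intervened variable, it is unaffected.
N_3 = max(N_2, N_1) - 2  [with N_2=2, N_1=-3]  = 0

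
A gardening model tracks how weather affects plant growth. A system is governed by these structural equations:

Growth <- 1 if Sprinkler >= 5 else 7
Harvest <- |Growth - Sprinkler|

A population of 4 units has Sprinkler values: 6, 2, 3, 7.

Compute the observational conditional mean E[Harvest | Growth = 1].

5.5

E[Harvest|Growth=1] averages over only the 2 units with Growth=1 (Sprinkler = 6, 7): Harvest = 5, 6, mean 5.5.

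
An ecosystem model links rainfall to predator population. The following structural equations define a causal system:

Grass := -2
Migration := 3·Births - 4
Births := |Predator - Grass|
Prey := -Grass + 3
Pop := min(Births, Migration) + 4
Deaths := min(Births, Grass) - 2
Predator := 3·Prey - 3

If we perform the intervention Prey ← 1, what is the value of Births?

2

Under do(Prey=1), the mechanism Prey := -Grass + 3 is discarded; Prey is fixed at 1.
Predator = 3·Prey - 3  [with Prey=1]  = 0
Births = |Predator - Grass|  [with Predator=0, Grass=-2]  = 2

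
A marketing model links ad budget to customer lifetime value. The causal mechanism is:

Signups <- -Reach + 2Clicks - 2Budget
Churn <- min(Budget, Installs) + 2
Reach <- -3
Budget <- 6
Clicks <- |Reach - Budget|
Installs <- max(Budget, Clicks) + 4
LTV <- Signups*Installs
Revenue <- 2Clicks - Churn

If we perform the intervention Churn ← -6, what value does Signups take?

do(Churn=-6) replaces the equation Churn <- min(Budget, Installs) + 2 with the constant Churn = -6.
Since Signups is not a descendant of the intervened variable, it is unaffected.
Clicks = |Reach - Budget|  [with Reach=-3, Budget=6]  = 9
Signups = -Reach + 2Clicks - 2Budget  [with Reach=-3, Clicks=9, Budget=6]  = 9

9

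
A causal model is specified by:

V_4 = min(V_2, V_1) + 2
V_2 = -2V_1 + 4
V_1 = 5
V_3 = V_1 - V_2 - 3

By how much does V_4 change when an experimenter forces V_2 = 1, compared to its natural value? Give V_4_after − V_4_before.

7

Under do(V_2=1), the mechanism V_2 = -2V_1 + 4 is discarded; V_2 is fixed at 1.
V_4 = min(V_2, V_1) + 2  [with V_2=1, V_1=5]  = 3
Without intervention: V_2 = -2V_1 + 4  [with V_1=5]  = -6; V_4 = min(V_2, V_1) + 2  [with V_2=-6, V_1=5]  = -4.
Change = 3 − (-4) = 7.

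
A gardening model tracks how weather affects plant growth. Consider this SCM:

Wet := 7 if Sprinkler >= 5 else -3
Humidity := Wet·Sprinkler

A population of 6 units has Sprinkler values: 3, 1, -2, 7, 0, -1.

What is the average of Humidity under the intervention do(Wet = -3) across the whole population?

-4

Every unit gets Wet=-3 under the intervention. Humidity values become -9, -3, 6, -21, 0, 3; E[Humidity|do(Wet=-3)] = -4.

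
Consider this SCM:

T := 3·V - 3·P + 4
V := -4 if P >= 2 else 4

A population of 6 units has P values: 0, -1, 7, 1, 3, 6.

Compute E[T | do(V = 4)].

Under do(V=4), V's equation is replaced by V=4 for every unit. Per-unit T: 16, 19, -5, 13, 7, -2. Mean = 8.

8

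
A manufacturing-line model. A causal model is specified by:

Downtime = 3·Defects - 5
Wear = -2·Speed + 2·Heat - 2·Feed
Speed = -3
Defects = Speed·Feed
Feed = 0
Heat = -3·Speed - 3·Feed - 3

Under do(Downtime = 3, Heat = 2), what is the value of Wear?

10

Under do(Downtime = 3, Heat = 2), each intervened variable's structural equation is replaced by its fixed value.
Wear = -2·Speed + 2·Heat - 2·Feed  [with Speed=-3, Heat=2, Feed=0]  = 10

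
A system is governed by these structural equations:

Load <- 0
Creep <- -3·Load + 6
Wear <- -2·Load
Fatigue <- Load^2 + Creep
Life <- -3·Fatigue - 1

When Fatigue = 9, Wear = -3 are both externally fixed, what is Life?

-28

The joint intervention fixes Fatigue = 9, Wear = -3, removing each variable's own equation.
Life = -3·Fatigue - 1  [with Fatigue=9]  = -28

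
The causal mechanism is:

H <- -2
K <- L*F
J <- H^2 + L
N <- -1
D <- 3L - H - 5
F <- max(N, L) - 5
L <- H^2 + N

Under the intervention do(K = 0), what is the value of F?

do(K=0) replaces the equation K <- L*F with the constant K = 0.
No directed path runs from K to F, so F keeps its natural value.
L = H^2 + N  [with H=-2, N=-1]  = 3
F = max(N, L) - 5  [with N=-1, L=3]  = -2

-2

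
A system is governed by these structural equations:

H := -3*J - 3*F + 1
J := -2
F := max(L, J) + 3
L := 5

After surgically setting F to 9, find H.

The intervention breaks the incoming arrows to F: F := max(L, J) + 3 no longer applies, and F = 9.
H = -3*J - 3*F + 1  [with J=-2, F=9]  = -20

-20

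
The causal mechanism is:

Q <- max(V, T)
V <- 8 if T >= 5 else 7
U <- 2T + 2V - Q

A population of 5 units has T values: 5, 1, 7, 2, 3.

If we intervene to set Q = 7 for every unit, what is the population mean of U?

do(Q=7) breaks Q's dependence on T. With Q=7 fixed, U across the units is 19, 9, 23, 11, 13, mean 15.

15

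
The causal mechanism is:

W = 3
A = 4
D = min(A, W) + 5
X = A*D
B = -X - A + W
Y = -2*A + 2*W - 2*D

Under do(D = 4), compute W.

Under do(D=4), the mechanism D = min(A, W) + 5 is discarded; D is fixed at 4.
W is not downstream of the intervention, so its value is determined by the original equations.

3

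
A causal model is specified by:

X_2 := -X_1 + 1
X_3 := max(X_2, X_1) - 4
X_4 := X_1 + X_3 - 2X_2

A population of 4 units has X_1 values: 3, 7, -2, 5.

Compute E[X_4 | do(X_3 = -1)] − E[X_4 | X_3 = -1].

The intervention sets X_3=-1 in all 4 units regardless of X_1. Recomputing X_4 per unit gives 6, 18, -9, 12; average 6.75.
Conditioning on X_3=-1 selects the 2 unit(s) with X_1 ∈ {3, -2}. Their X_4 values: 6, -9. Mean = -1.5.
Difference = 6.75 − (-1.5) = 8.25.

8.25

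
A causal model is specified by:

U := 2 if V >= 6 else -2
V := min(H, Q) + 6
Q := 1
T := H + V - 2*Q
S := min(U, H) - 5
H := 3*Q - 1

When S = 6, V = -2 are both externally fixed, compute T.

The joint intervention fixes S = 6, V = -2, removing each variable's own equation.
H = 3*Q - 1  [with Q=1]  = 2
T = H + V - 2*Q  [with H=2, V=-2, Q=1]  = -2

-2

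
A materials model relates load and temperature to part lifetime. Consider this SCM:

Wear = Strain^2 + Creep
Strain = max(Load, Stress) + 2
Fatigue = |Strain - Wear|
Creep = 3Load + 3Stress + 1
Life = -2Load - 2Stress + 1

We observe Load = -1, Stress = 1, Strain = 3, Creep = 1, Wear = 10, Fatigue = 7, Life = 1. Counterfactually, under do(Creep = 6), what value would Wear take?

Intervening sets Creep = 6 and removes its equation (Creep = 3Load + 3Stress + 1).
Strain = max(Load, Stress) + 2  [with Load=-1, Stress=1]  = 3
Wear = Strain^2 + Creep  [with Strain=3, Creep=6]  = 15

15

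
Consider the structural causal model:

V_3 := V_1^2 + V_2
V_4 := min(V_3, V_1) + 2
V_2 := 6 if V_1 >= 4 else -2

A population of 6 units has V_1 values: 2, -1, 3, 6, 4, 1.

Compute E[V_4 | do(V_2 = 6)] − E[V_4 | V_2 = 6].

The intervention sets V_2=6 in all 6 units regardless of V_1. Recomputing V_4 per unit gives 4, 1, 5, 8, 6, 3; average 4.5.
Conditioning on V_2=6 selects the 2 unit(s) with V_1 ∈ {6, 4}. Their V_4 values: 8, 6. Mean = 7.
Difference = 4.5 − 7 = -2.5.

-2.5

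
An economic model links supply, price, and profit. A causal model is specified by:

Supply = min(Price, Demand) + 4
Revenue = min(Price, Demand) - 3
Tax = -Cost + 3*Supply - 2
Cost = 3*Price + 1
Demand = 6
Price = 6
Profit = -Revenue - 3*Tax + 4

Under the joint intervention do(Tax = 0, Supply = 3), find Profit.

1

Under do(Tax = 0, Supply = 3), each intervened variable's structural equation is replaced by its fixed value.
Revenue = min(Price, Demand) - 3  [with Price=6, Demand=6]  = 3
Profit = -Revenue - 3*Tax + 4  [with Revenue=3, Tax=0]  = 1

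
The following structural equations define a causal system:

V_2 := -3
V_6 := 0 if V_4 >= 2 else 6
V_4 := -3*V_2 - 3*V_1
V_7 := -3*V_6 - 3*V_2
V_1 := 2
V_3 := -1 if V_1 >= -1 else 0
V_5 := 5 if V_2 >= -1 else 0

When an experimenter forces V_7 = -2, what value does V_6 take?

0

Intervening sets V_7 = -2 and removes its equation (V_7 := -3*V_6 - 3*V_2).
Since V_6 is not a descendant of the intervened variable, it is unaffected.
V_4 = -3*V_2 - 3*V_1  [with V_2=-3, V_1=2]  = 3
V_6 = 0 if V_4 >= 2 else 6  [with V_4=3]  = 0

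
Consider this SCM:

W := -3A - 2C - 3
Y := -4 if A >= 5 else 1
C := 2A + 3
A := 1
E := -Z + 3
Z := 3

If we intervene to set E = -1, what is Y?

Under do(E=-1), the mechanism E := -Z + 3 is discarded; E is fixed at -1.
Since Y is not a descendant of the intervened variable, it is unaffected.
Y = -4 if A >= 5 else 1  [with A=1]  = 1

1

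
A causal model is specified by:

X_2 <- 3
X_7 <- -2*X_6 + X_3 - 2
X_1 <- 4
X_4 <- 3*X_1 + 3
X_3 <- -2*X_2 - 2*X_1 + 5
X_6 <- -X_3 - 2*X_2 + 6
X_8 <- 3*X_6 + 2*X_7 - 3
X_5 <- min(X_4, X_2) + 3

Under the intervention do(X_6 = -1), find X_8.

Intervening sets X_6 = -1 and removes its equation (X_6 <- -X_3 - 2*X_2 + 6).
X_3 = -2*X_2 - 2*X_1 + 5  [with X_2=3, X_1=4]  = -9
X_7 = -2*X_6 + X_3 - 2  [with X_6=-1, X_3=-9]  = -9
X_8 = 3*X_6 + 2*X_7 - 3  [with X_6=-1, X_7=-9]  = -24

-24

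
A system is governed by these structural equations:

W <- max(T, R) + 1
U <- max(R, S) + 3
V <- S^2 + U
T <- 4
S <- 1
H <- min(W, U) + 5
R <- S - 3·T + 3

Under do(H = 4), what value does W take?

The intervention breaks the incoming arrows to H: H <- min(W, U) + 5 no longer applies, and H = 4.
W is not downstream of the intervention, so its value is determined by the original equations.
R = S - 3·T + 3  [with S=1, T=4]  = -8
W = max(T, R) + 1  [with T=4, R=-8]  = 5

5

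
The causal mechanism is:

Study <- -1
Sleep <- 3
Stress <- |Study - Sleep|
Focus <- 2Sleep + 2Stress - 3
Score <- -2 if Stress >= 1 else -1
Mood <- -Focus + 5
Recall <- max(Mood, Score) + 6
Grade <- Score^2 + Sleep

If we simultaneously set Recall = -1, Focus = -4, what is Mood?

9

Setting Recall = -1, Focus = -4 by intervention discards those variables' equations.
Mood = -Focus + 5  [with Focus=-4]  = 9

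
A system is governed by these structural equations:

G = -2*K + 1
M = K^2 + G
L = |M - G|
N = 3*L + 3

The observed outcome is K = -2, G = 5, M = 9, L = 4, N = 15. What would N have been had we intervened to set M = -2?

do(M=-2) replaces the equation M = K^2 + G with the constant M = -2.
G = -2*K + 1  [with K=-2]  = 5
L = |M - G|  [with M=-2, G=5]  = 7
N = 3*L + 3  [with L=7]  = 24

24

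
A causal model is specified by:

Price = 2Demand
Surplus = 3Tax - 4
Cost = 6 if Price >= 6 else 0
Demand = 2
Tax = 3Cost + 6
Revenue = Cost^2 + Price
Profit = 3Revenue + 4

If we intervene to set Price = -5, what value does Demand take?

2

Under do(Price=-5), the mechanism Price = 2Demand is discarded; Price is fixed at -5.
Demand is not downstream of the intervention, so its value is determined by the original equations.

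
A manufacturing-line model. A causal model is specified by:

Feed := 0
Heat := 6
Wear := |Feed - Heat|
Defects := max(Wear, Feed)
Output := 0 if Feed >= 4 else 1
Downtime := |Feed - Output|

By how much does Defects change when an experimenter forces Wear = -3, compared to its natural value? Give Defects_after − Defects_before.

The intervention breaks the incoming arrows to Wear: Wear := |Feed - Heat| no longer applies, and Wear = -3.
Defects = max(Wear, Feed)  [with Wear=-3, Feed=0]  = 0
Without intervention: Wear = |Feed - Heat|  [with Feed=0, Heat=6]  = 6; Defects = max(Wear, Feed)  [with Wear=6, Feed=0]  = 6.
Change = 0 − 6 = -6.

-6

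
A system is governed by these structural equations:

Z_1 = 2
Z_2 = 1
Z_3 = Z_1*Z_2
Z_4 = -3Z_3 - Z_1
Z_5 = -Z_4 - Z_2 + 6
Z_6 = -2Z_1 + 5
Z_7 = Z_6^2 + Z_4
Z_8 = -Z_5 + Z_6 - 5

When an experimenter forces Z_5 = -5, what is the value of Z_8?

1

do(Z_5=-5) replaces the equation Z_5 = -Z_4 - Z_2 + 6 with the constant Z_5 = -5.
Z_6 = -2Z_1 + 5  [with Z_1=2]  = 1
Z_8 = -Z_5 + Z_6 - 5  [with Z_5=-5, Z_6=1]  = 1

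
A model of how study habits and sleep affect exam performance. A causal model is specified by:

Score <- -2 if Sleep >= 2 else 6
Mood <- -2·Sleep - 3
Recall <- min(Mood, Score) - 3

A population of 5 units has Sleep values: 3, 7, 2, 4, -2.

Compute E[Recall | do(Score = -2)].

-12.2

do(Score=-2) breaks Score's dependence on Sleep. With Score=-2 fixed, Recall across the units is -12, -20, -10, -14, -5, mean -12.2.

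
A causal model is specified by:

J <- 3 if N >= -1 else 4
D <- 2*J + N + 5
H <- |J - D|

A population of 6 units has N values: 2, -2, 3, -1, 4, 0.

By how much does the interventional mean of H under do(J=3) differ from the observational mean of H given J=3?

Under do(J=3), J's equation is replaced by J=3 for every unit. Per-unit H: 10, 6, 11, 7, 12, 8. Mean = 9.
Conditioning on J=3 selects the 5 unit(s) with N ∈ {2, 3, -1, 4, 0}. Their H values: 10, 11, 7, 12, 8. Mean = 9.6.
Difference = 9 − 9.6 = -0.6.

-0.6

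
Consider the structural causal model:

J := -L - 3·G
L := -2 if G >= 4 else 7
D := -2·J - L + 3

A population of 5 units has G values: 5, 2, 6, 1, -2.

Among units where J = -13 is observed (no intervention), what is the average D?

Observing J=-13 restricts to units where J's equation naturally yields -13: G ∈ {5, 2}. In that subpopulation D = 31, 22, mean 26.5.

26.5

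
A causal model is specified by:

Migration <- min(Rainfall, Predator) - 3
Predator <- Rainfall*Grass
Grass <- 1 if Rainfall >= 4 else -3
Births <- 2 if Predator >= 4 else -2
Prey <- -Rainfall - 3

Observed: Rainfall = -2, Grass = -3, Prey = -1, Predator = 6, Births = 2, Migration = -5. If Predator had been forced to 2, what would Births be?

-2

Intervening sets Predator = 2 and removes its equation (Predator <- Rainfall*Grass).
Births = 2 if Predator >= 4 else -2  [with Predator=2]  = -2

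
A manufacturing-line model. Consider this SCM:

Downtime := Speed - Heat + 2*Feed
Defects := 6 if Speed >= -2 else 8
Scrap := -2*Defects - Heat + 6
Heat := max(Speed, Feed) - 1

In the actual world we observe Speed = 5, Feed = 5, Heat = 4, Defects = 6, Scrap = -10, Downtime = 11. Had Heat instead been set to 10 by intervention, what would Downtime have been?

The intervention breaks the incoming arrows to Heat: Heat := max(Speed, Feed) - 1 no longer applies, and Heat = 10.
Downtime = Speed - Heat + 2*Feed  [with Speed=5, Heat=10, Feed=5]  = 5

5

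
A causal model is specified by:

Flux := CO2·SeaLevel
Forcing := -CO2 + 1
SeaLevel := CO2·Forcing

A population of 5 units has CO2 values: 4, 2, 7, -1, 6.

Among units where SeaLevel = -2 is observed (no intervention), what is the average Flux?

-1

Observing SeaLevel=-2 restricts to units where SeaLevel's equation naturally yields -2: CO2 ∈ {2, -1}. In that subpopulation Flux = -4, 2, mean -1.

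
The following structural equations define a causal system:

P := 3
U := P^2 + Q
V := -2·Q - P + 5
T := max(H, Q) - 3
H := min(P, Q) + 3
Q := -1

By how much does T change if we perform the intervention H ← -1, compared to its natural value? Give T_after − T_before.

The intervention breaks the incoming arrows to H: H := min(P, Q) + 3 no longer applies, and H = -1.
T = max(H, Q) - 3  [with H=-1, Q=-1]  = -4
Without intervention: H = min(P, Q) + 3  [with P=3, Q=-1]  = 2; T = max(H, Q) - 3  [with H=2, Q=-1]  = -1.
Change = -4 − (-1) = -3.

-3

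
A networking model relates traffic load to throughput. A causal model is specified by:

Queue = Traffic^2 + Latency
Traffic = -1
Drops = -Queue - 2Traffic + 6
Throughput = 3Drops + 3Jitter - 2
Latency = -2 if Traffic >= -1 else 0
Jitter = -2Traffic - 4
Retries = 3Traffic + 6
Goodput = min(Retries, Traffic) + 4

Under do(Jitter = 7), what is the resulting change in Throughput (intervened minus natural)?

Intervening sets Jitter = 7 and removes its equation (Jitter = -2Traffic - 4).
Latency = -2 if Traffic >= -1 else 0  [with Traffic=-1]  = -2
Queue = Traffic^2 + Latency  [with Traffic=-1, Latency=-2]  = -1
Drops = -Queue - 2Traffic + 6  [with Queue=-1, Traffic=-1]  = 9
Throughput = 3Drops + 3Jitter - 2  [with Drops=9, Jitter=7]  = 46
Without intervention: Latency = -2 if Traffic >= -1 else 0  [with Traffic=-1]  = -2; Queue = Traffic^2 + Latency  [with Traffic=-1, Latency=-2]  = -1; Drops = -Queue - 2Traffic + 6  [with Queue=-1, Traffic=-1]  = 9; Jitter = -2Traffic - 4  [with Traffic=-1]  = -2; Throughput = 3Drops + 3Jitter - 2  [with Drops=9, Jitter=-2]  = 19.
Change = 46 − 19 = 27.

27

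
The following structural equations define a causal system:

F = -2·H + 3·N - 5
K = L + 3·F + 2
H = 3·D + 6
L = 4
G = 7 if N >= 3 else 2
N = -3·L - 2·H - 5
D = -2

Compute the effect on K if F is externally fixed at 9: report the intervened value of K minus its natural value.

195

The intervention breaks the incoming arrows to F: F = -2·H + 3·N - 5 no longer applies, and F = 9.
K = L + 3·F + 2  [with L=4, F=9]  = 33
Without intervention: H = 3·D + 6  [with D=-2]  = 0; N = -3·L - 2·H - 5  [with L=4, H=0]  = -17; F = -2·H + 3·N - 5  [with H=0, N=-17]  = -56; K = L + 3·F + 2  [with L=4, F=-56]  = -162.
Change = 33 − (-162) = 195.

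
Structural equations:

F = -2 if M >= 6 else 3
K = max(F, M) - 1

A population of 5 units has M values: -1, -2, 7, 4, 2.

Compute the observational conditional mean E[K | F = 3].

E[K|F=3] averages over only the 4 units with F=3 (M = -1, -2, 4, 2): K = 2, 2, 3, 2, mean 2.25.

2.25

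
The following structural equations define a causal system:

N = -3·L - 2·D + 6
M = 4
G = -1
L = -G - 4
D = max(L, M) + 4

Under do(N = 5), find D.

The intervention breaks the incoming arrows to N: N = -3·L - 2·D + 6 no longer applies, and N = 5.
Since D is not a descendant of the intervened variable, it is unaffected.
L = -G - 4  [with G=-1]  = -3
D = max(L, M) + 4  [with L=-3, M=4]  = 8

8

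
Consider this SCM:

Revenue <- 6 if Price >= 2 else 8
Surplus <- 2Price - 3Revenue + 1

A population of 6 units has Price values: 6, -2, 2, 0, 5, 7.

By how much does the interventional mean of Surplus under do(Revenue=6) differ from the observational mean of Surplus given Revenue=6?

-4

The intervention sets Revenue=6 in all 6 units regardless of Price. Recomputing Surplus per unit gives -5, -21, -13, -17, -7, -3; average -11.
E[Surplus|Revenue=6] averages over only the 4 units with Revenue=6 (Price = 6, 2, 5, 7): Surplus = -5, -13, -7, -3, mean -7.
Difference = -11 − (-7) = -4.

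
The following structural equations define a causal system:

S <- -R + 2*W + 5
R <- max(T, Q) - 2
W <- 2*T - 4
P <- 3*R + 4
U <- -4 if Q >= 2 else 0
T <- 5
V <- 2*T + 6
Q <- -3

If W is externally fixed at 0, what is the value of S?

2

The intervention breaks the incoming arrows to W: W <- 2*T - 4 no longer applies, and W = 0.
R = max(T, Q) - 2  [with T=5, Q=-3]  = 3
S = -R + 2*W + 5  [with R=3, W=0]  = 2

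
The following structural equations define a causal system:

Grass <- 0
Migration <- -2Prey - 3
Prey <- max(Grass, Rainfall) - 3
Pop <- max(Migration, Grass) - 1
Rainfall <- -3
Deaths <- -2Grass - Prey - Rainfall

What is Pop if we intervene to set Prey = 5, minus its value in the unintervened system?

The intervention breaks the incoming arrows to Prey: Prey <- max(Grass, Rainfall) - 3 no longer applies, and Prey = 5.
Migration = -2Prey - 3  [with Prey=5]  = -13
Pop = max(Migration, Grass) - 1  [with Migration=-13, Grass=0]  = -1
Without intervention: Prey = max(Grass, Rainfall) - 3  [with Grass=0, Rainfall=-3]  = -3; Migration = -2Prey - 3  [with Prey=-3]  = 3; Pop = max(Migration, Grass) - 1  [with Migration=3, Grass=0]  = 2.
Change = -1 − 2 = -3.

-3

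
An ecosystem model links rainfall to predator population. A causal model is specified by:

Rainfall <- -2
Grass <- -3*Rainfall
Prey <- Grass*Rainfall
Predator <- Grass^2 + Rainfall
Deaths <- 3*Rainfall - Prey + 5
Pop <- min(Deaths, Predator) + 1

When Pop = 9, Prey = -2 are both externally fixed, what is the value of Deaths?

1

Under do(Pop = 9, Prey = -2), each intervened variable's structural equation is replaced by its fixed value.
Deaths = 3*Rainfall - Prey + 5  [with Rainfall=-2, Prey=-2]  = 1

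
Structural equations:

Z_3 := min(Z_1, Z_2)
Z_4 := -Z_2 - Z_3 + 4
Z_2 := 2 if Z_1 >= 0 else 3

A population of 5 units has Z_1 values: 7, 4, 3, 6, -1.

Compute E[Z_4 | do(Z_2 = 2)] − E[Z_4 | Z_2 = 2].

do(Z_2=2) breaks Z_2's dependence on Z_1. With Z_2=2 fixed, Z_4 across the units is 0, 0, 0, 0, 3, mean 0.6.
Observing Z_2=2 restricts to units where Z_2's equation naturally yields 2: Z_1 ∈ {7, 4, 3, 6}. In that subpopulation Z_4 = 0, 0, 0, 0, mean 0.
Difference = 0.6 − 0 = 0.6.

0.6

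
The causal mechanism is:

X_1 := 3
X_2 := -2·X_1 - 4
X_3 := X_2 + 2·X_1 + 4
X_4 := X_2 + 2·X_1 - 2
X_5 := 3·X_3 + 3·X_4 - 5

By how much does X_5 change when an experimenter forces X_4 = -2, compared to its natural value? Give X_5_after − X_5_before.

Intervening sets X_4 = -2 and removes its equation (X_4 := X_2 + 2·X_1 - 2).
X_2 = -2·X_1 - 4  [with X_1=3]  = -10
X_3 = X_2 + 2·X_1 + 4  [with X_2=-10, X_1=3]  = 0
X_5 = 3·X_3 + 3·X_4 - 5  [with X_3=0, X_4=-2]  = -11
Without intervention: X_2 = -2·X_1 - 4  [with X_1=3]  = -10; X_3 = X_2 + 2·X_1 + 4  [with X_2=-10, X_1=3]  = 0; X_4 = X_2 + 2·X_1 - 2  [with X_2=-10, X_1=3]  = -6; X_5 = 3·X_3 + 3·X_4 - 5  [with X_3=0, X_4=-6]  = -23.
Change = -11 − (-23) = 12.

12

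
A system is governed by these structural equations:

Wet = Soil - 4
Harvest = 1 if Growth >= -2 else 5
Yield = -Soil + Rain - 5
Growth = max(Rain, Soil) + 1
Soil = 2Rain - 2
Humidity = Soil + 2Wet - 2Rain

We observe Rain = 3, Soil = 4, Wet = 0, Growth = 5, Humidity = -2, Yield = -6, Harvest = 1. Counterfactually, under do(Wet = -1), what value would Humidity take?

do(Wet=-1) replaces the equation Wet = Soil - 4 with the constant Wet = -1.
Soil = 2Rain - 2  [with Rain=3]  = 4
Humidity = Soil + 2Wet - 2Rain  [with Soil=4, Wet=-1, Rain=3]  = -4

-4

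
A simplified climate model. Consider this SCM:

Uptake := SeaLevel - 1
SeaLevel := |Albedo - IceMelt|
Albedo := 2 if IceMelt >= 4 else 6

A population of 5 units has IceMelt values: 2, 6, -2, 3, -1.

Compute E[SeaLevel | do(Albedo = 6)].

Under do(Albedo=6), Albedo's equation is replaced by Albedo=6 for every unit. Per-unit SeaLevel: 4, 0, 8, 3, 7. Mean = 4.4.

4.4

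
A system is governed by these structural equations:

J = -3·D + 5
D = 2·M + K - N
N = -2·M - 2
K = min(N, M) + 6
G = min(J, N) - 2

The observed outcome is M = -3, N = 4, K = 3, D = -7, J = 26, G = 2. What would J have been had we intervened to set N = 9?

do(N=9) replaces the equation N = -2·M - 2 with the constant N = 9.
K = min(N, M) + 6  [with N=9, M=-3]  = 3
D = 2·M + K - N  [with M=-3, K=3, N=9]  = -12
J = -3·D + 5  [with D=-12]  = 41

41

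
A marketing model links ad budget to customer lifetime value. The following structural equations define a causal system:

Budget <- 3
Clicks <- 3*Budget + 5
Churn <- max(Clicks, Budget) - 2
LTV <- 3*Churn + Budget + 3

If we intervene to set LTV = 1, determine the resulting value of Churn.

Under do(LTV=1), the mechanism LTV <- 3*Churn + Budget + 3 is discarded; LTV is fixed at 1.
Since Churn is not a descendant of the intervened variable, it is unaffected.
Clicks = 3*Budget + 5  [with Budget=3]  = 14
Churn = max(Clicks, Budget) - 2  [with Clicks=14, Budget=3]  = 12

12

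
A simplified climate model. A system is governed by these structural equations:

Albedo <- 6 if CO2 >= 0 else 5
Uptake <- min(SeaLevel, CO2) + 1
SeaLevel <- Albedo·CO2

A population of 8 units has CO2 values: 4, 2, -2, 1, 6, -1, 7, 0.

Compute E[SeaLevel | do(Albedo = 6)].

12.75

Every unit gets Albedo=6 under the intervention. SeaLevel values become 24, 12, -12, 6, 36, -6, 42, 0; E[SeaLevel|do(Albedo=6)] = 12.75.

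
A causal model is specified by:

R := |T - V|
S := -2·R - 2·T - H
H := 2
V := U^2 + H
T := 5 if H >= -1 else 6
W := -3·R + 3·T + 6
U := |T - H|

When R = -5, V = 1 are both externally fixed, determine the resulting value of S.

Setting R = -5, V = 1 by intervention discards those variables' equations.
T = 5 if H >= -1 else 6  [with H=2]  = 5
S = -2·R - 2·T - H  [with R=-5, T=5, H=2]  = -2

-2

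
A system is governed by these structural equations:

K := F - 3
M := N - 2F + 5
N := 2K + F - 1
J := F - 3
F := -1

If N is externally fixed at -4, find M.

3

The intervention breaks the incoming arrows to N: N := 2K + F - 1 no longer applies, and N = -4.
M = N - 2F + 5  [with N=-4, F=-1]  = 3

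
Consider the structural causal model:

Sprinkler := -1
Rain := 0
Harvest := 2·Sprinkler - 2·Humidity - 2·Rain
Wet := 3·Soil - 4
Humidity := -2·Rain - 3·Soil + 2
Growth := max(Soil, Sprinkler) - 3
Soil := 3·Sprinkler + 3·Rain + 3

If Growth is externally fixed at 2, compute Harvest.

-6

Under do(Growth=2), the mechanism Growth := max(Soil, Sprinkler) - 3 is discarded; Growth is fixed at 2.
Since Harvest is not a descendant of the intervened variable, it is unaffected.
Soil = 3·Sprinkler + 3·Rain + 3  [with Sprinkler=-1, Rain=0]  = 0
Humidity = -2·Rain - 3·Soil + 2  [with Rain=0, Soil=0]  = 2
Harvest = 2·Sprinkler - 2·Humidity - 2·Rain  [with Sprinkler=-1, Humidity=2, Rain=0]  = -6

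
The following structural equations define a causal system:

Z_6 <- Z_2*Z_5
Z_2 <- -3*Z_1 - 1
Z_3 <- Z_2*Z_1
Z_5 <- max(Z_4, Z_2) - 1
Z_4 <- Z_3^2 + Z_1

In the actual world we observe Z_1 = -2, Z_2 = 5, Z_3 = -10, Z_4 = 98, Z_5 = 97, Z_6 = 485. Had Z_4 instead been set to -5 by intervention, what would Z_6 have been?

20

Under do(Z_4=-5), the mechanism Z_4 <- Z_3^2 + Z_1 is discarded; Z_4 is fixed at -5.
Z_2 = -3*Z_1 - 1  [with Z_1=-2]  = 5
Z_5 = max(Z_4, Z_2) - 1  [with Z_4=-5, Z_2=5]  = 4
Z_6 = Z_2*Z_5  [with Z_2=5, Z_5=4]  = 20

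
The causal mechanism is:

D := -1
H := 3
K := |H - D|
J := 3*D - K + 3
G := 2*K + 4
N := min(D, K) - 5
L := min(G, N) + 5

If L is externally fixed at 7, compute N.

Intervening sets L = 7 and removes its equation (L := min(G, N) + 5).
Since N is not a descendant of the intervened variable, it is unaffected.
K = |H - D|  [with H=3, D=-1]  = 4
N = min(D, K) - 5  [with D=-1, K=4]  = -6

-6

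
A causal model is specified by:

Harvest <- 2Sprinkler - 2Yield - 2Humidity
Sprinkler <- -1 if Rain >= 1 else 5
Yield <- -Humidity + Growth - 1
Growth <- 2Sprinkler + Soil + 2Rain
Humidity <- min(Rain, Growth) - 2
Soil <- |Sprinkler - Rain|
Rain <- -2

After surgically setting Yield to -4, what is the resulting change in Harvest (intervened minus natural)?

Intervening sets Yield = -4 and removes its equation (Yield <- -Humidity + Growth - 1).
Sprinkler = -1 if Rain >= 1 else 5  [with Rain=-2]  = 5
Soil = |Sprinkler - Rain|  [with Sprinkler=5, Rain=-2]  = 7
Growth = 2Sprinkler + Soil + 2Rain  [with Sprinkler=5, Soil=7, Rain=-2]  = 13
Humidity = min(Rain, Growth) - 2  [with Rain=-2, Growth=13]  = -4
Harvest = 2Sprinkler - 2Yield - 2Humidity  [with Sprinkler=5, Yield=-4, Humidity=-4]  = 26
Without intervention: Sprinkler = -1 if Rain >= 1 else 5  [with Rain=-2]  = 5; Soil = |Sprinkler - Rain|  [with Sprinkler=5, Rain=-2]  = 7; Growth = 2Sprinkler + Soil + 2Rain  [with Sprinkler=5, Soil=7, Rain=-2]  = 13; Humidity = min(Rain, Growth) - 2  [with Rain=-2, Growth=13]  = -4; Yield = -Humidity + Growth - 1  [with Humidity=-4, Growth=13]  = 16; Harvest = 2Sprinkler - 2Yield - 2Humidity  [with Sprinkler=5, Yield=16, Humidity=-4]  = -14.
Change = 26 − (-14) = 40.

40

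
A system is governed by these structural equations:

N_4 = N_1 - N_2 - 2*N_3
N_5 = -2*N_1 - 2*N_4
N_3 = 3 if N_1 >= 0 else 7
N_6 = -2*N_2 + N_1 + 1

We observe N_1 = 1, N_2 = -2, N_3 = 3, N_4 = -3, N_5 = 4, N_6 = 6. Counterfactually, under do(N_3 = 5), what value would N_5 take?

12

do(N_3=5) replaces the equation N_3 = 3 if N_1 >= 0 else 7 with the constant N_3 = 5.
N_4 = N_1 - N_2 - 2*N_3  [with N_1=1, N_2=-2, N_3=5]  = -7
N_5 = -2*N_1 - 2*N_4  [with N_1=1, N_4=-7]  = 12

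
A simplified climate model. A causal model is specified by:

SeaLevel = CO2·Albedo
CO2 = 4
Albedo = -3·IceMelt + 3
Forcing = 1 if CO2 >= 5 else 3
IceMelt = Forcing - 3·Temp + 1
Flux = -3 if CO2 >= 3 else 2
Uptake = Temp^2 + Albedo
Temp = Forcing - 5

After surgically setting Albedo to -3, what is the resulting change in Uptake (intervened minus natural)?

do(Albedo=-3) replaces the equation Albedo = -3·IceMelt + 3 with the constant Albedo = -3.
Forcing = 1 if CO2 >= 5 else 3  [with CO2=4]  = 3
Temp = Forcing - 5  [with Forcing=3]  = -2
Uptake = Temp^2 + Albedo  [with Temp=-2, Albedo=-3]  = 1
Without intervention: Forcing = 1 if CO2 >= 5 else 3  [with CO2=4]  = 3; Temp = Forcing - 5  [with Forcing=3]  = -2; IceMelt = Forcing - 3·Temp + 1  [with Forcing=3, Temp=-2]  = 10; Albedo = -3·IceMelt + 3  [with IceMelt=10]  = -27; Uptake = Temp^2 + Albedo  [with Temp=-2, Albedo=-27]  = -23.
Change = 1 − (-23) = 24.

24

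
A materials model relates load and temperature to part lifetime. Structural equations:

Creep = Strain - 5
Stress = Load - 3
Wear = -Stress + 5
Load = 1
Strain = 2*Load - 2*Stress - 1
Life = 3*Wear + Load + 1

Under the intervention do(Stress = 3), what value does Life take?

Under do(Stress=3), the mechanism Stress = Load - 3 is discarded; Stress is fixed at 3.
Wear = -Stress + 5  [with Stress=3]  = 2
Life = 3*Wear + Load + 1  [with Wear=2, Load=1]  = 8

8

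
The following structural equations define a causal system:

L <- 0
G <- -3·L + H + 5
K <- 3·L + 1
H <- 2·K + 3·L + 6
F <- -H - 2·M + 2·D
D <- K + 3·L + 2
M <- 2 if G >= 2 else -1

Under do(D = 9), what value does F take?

6

Intervening sets D = 9 and removes its equation (D <- K + 3·L + 2).
K = 3·L + 1  [with L=0]  = 1
H = 2·K + 3·L + 6  [with K=1, L=0]  = 8
G = -3·L + H + 5  [with L=0, H=8]  = 13
M = 2 if G >= 2 else -1  [with G=13]  = 2
F = -H - 2·M + 2·D  [with H=8, M=2, D=9]  = 6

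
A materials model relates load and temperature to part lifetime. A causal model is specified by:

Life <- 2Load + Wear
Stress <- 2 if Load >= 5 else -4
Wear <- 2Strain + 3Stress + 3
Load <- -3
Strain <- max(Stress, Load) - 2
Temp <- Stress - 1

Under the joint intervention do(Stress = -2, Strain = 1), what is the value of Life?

-7

Under do(Stress = -2, Strain = 1), each intervened variable's structural equation is replaced by its fixed value.
Wear = 2Strain + 3Stress + 3  [with Strain=1, Stress=-2]  = -1
Life = 2Load + Wear  [with Load=-3, Wear=-1]  = -7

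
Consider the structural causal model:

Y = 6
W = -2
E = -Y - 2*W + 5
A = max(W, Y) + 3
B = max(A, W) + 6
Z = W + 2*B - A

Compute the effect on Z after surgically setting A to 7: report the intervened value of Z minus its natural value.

-2

Under do(A=7), the mechanism A = max(W, Y) + 3 is discarded; A is fixed at 7.
B = max(A, W) + 6  [with A=7, W=-2]  = 13
Z = W + 2*B - A  [with W=-2, B=13, A=7]  = 17
Without intervention: A = max(W, Y) + 3  [with W=-2, Y=6]  = 9; B = max(A, W) + 6  [with A=9, W=-2]  = 15; Z = W + 2*B - A  [with W=-2, B=15, A=9]  = 19.
Change = 17 − 19 = -2.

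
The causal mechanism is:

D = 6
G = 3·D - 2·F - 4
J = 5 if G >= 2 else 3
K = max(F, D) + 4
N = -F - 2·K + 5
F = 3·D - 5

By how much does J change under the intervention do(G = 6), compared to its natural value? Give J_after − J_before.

2

do(G=6) replaces the equation G = 3·D - 2·F - 4 with the constant G = 6.
J = 5 if G >= 2 else 3  [with G=6]  = 5
Without intervention: F = 3·D - 5  [with D=6]  = 13; G = 3·D - 2·F - 4  [with D=6, F=13]  = -12; J = 5 if G >= 2 else 3  [with G=-12]  = 3.
Change = 5 − 3 = 2.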